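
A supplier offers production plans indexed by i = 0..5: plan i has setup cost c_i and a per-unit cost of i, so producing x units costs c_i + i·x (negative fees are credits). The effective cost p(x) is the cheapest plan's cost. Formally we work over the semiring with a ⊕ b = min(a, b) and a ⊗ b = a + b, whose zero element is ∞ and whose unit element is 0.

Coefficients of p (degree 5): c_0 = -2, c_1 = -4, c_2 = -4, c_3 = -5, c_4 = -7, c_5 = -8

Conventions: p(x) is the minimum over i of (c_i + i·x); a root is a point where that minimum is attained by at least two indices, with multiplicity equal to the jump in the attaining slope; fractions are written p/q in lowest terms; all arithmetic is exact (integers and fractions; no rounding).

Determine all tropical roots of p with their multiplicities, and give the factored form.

hull edge (i=0, c=-2) to (i=1, c=-4): slope -2, span 1
hull edge (i=1, c=-4) to (i=5, c=-8): slope -1, span 4
Factored form: p(x) = -8 ⊗ (x ⊕ 1) ⊗ (x ⊕ 1) ⊗ (x ⊕ 1) ⊗ (x ⊕ 1) ⊗ (x ⊕ 2)
Answer: roots = 1 (mult 4), 2 (mult 1)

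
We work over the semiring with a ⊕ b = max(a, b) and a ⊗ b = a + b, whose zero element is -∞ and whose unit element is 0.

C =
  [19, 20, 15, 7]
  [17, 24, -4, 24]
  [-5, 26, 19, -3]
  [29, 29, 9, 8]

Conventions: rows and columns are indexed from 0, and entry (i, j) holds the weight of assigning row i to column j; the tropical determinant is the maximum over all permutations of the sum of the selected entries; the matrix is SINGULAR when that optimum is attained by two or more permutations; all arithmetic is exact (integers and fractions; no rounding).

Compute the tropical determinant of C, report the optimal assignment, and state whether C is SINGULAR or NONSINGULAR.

σ = (0, 1, 2, 3): 19 + 24 + 19 + 8 = 70
σ = (0, 1, 3, 2): 19 + 24 + (-3) + 9 = 49
σ = (0, 2, 1, 3): 19 + (-4) + 26 + 8 = 49
σ = (0, 2, 3, 1): 19 + (-4) + (-3) + 29 = 41
σ = (0, 3, 1, 2): 19 + 24 + 26 + 9 = 78
σ = (0, 3, 2, 1): 19 + 24 + 19 + 29 = 91
σ = (1, 0, 2, 3): 20 + 17 + 19 + 8 = 64
σ = (1, 0, 3, 2): 20 + 17 + (-3) + 9 = 43
σ = (1, 2, 0, 3): 20 + (-4) + (-5) + 8 = 19
σ = (1, 2, 3, 0): 20 + (-4) + (-3) + 29 = 42
σ = (1, 3, 0, 2): 20 + 24 + (-5) + 9 = 48
σ = (1, 3, 2, 0): 20 + 24 + 19 + 29 = 92
σ = (2, 0, 1, 3): 15 + 17 + 26 + 8 = 66
σ = (2, 0, 3, 1): 15 + 17 + (-3) + 29 = 58
σ = (2, 1, 0, 3): 15 + 24 + (-5) + 8 = 42
σ = (2, 1, 3, 0): 15 + 24 + (-3) + 29 = 65
σ = (2, 3, 0, 1): 15 + 24 + (-5) + 29 = 63
σ = (2, 3, 1, 0): 15 + 24 + 26 + 29 = 94
σ = (3, 0, 1, 2): 7 + 17 + 26 + 9 = 59
σ = (3, 0, 2, 1): 7 + 17 + 19 + 29 = 72
σ = (3, 1, 0, 2): 7 + 24 + (-5) + 9 = 35
σ = (3, 1, 2, 0): 7 + 24 + 19 + 29 = 79
σ = (3, 2, 0, 1): 7 + (-4) + (-5) + 29 = 27
σ = (3, 2, 1, 0): 7 + (-4) + 26 + 29 = 58
Optimal value attained by: σ = (2, 3, 1, 0).
Answer: det⊕(C) = 94; verdict: NONSINGULAR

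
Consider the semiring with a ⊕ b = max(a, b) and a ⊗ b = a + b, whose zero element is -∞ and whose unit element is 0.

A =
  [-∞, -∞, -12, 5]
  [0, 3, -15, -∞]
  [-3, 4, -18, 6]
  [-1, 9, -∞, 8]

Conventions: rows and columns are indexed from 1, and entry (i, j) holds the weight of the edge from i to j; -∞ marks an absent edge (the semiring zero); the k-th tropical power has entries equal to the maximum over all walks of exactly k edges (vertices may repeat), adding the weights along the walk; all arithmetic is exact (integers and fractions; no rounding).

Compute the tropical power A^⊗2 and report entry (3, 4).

A^⊗2:
  [4, 14, -30, 13]
  [3, 6, -12, 5]
  [5, 15, -11, 14]
  [9, 17, -6, 16]
Key observation: the optimum is the walk 3->4->4, with weight 6 + 8 = 14.
Optimal value attained by: walk 3->4->4.
Answer: (A^⊗2)[3][4] = 14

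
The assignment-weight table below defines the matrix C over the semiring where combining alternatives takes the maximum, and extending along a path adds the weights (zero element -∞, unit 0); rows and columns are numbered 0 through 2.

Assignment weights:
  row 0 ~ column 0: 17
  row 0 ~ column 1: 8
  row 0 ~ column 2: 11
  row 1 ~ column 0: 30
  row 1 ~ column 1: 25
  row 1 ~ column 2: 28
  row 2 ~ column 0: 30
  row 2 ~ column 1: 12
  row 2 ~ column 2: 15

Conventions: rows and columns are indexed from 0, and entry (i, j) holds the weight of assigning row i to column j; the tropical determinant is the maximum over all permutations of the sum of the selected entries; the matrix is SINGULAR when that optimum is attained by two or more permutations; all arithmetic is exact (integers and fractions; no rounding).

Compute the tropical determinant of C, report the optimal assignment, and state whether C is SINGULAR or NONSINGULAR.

σ = (0, 1, 2): 17 + 25 + 15 = 57
σ = (0, 2, 1): 17 + 28 + 12 = 57
σ = (1, 0, 2): 8 + 30 + 15 = 53
σ = (1, 2, 0): 8 + 28 + 30 = 66
σ = (2, 0, 1): 11 + 30 + 12 = 53
σ = (2, 1, 0): 11 + 25 + 30 = 66
Optimal value attained by: σ = (1, 2, 0).
Answer: det⊕(C) = 66; verdict: SINGULAR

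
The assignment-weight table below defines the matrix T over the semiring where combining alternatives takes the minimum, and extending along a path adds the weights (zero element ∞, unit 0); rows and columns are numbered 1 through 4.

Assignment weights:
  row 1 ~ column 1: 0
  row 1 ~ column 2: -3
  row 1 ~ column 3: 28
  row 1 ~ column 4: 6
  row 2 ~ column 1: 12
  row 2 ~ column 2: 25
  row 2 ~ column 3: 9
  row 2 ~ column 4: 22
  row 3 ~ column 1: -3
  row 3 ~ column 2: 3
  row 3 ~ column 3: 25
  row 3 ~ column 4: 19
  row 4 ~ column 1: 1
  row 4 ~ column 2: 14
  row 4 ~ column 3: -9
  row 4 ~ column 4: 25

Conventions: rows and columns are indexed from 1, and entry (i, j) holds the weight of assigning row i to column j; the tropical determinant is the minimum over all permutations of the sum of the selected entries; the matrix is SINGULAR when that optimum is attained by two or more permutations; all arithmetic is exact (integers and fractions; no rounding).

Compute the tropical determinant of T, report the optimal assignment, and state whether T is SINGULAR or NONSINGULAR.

σ = (1, 2, 3, 4): 0 + 25 + 25 + 25 = 75
σ = (1, 2, 4, 3): 0 + 25 + 19 + (-9) = 35
σ = (1, 3, 2, 4): 0 + 9 + 3 + 25 = 37
σ = (1, 3, 4, 2): 0 + 9 + 19 + 14 = 42
σ = (1, 4, 2, 3): 0 + 22 + 3 + (-9) = 16
σ = (1, 4, 3, 2): 0 + 22 + 25 + 14 = 61
σ = (2, 1, 3, 4): (-3) + 12 + 25 + 25 = 59
σ = (2, 1, 4, 3): (-3) + 12 + 19 + (-9) = 19
σ = (2, 3, 1, 4): (-3) + 9 + (-3) + 25 = 28
σ = (2, 3, 4, 1): (-3) + 9 + 19 + 1 = 26
σ = (2, 4, 1, 3): (-3) + 22 + (-3) + (-9) = 7
σ = (2, 4, 3, 1): (-3) + 22 + 25 + 1 = 45
σ = (3, 1, 2, 4): 28 + 12 + 3 + 25 = 68
σ = (3, 1, 4, 2): 28 + 12 + 19 + 14 = 73
σ = (3, 2, 1, 4): 28 + 25 + (-3) + 25 = 75
σ = (3, 2, 4, 1): 28 + 25 + 19 + 1 = 73
σ = (3, 4, 1, 2): 28 + 22 + (-3) + 14 = 61
σ = (3, 4, 2, 1): 28 + 22 + 3 + 1 = 54
σ = (4, 1, 2, 3): 6 + 12 + 3 + (-9) = 12
σ = (4, 1, 3, 2): 6 + 12 + 25 + 14 = 57
σ = (4, 2, 1, 3): 6 + 25 + (-3) + (-9) = 19
σ = (4, 2, 3, 1): 6 + 25 + 25 + 1 = 57
σ = (4, 3, 1, 2): 6 + 9 + (-3) + 14 = 26
σ = (4, 3, 2, 1): 6 + 9 + 3 + 1 = 19
Optimal value attained by: σ = (2, 4, 1, 3).
Answer: det⊕(T) = 7; verdict: NONSINGULAR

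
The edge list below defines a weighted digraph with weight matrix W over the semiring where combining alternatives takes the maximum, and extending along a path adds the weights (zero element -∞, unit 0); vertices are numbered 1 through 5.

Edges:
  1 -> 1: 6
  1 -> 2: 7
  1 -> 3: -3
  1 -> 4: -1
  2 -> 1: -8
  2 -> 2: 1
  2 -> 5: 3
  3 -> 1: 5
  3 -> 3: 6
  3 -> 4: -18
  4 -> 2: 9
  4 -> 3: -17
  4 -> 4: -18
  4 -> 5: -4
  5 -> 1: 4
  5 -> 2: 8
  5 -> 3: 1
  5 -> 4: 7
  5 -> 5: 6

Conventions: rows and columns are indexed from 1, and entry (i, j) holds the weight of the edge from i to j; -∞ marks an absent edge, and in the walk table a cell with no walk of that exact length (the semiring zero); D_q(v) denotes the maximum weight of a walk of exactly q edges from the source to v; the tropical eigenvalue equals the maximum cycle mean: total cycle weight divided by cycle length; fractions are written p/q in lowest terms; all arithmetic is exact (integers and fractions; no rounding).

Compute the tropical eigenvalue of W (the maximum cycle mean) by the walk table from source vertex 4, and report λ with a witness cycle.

q=0: [-∞, -∞, -∞, 0, -∞]
q=1: [-∞, 9, -17, -18, -4]
q=2: [1, 10, -3, 3, 12]
q=3: [16, 20, 13, 19, 18]
q=4: [22, 28, 19, 25, 24]
q=5: [28, 34, 25, 31, 31]
Optimal cycle mean attained by: cycle 2->5->4->2, total 3 + 7 + 9, length 3.
Answer: λ = 19/3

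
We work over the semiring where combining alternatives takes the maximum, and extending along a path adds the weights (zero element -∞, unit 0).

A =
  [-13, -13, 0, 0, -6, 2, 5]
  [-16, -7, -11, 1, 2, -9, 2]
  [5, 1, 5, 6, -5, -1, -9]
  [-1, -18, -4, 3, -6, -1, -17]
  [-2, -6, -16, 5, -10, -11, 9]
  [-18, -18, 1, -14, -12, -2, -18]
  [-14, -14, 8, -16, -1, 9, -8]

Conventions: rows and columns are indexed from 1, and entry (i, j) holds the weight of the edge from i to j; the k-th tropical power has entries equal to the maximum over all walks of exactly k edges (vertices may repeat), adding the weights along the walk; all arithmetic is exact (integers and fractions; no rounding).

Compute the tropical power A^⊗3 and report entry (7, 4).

A^⊗2:
  [5, 1, 13, 6, 4, 14, 3]
  [0, -4, 10, 7, 1, 11, 11]
  [10, 6, 10, 11, 3, 7, 10]
  [2, -3, 1, 6, -3, 2, 4]
  [4, -5, 17, 8, 8, 18, 3]
  [6, 2, 6, 7, -4, 0, -3]
  [13, 9, 13, 14, 3, 7, 8]
A^⊗3:
  [18, 14, 18, 19, 8, 12, 13]
  [15, 11, 19, 16, 10, 20, 10]
  [15, 11, 18, 16, 9, 19, 15]
  [6, 2, 12, 9, 3, 13, 7]
  [22, 18, 22, 23, 12, 16, 17]
  [11, 7, 11, 12, 4, 8, 11]
  [18, 14, 18, 19, 11, 17, 18]
Key observation: the optimum is the walk 7->3->3->4, with weight 8 + 5 + 6 = 19.
Optimal value attained by: walk 7->3->3->4.
Answer: (A^⊗3)[7][4] = 19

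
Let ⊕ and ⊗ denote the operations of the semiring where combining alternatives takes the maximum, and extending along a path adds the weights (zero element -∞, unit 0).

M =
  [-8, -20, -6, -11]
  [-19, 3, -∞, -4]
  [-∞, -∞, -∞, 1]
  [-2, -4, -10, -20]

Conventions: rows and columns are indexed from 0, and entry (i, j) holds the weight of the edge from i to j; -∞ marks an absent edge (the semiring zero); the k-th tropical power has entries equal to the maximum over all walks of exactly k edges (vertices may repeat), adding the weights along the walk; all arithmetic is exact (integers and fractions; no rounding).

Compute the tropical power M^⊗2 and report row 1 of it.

M^⊗2:
  [-13, -15, -14, -5]
  [-6, 6, -14, -1]
  [-1, -3, -9, -19]
  [-10, -1, -8, -8]
Answer: row 1 of M^⊗2 = [-6, 6, -14, -1]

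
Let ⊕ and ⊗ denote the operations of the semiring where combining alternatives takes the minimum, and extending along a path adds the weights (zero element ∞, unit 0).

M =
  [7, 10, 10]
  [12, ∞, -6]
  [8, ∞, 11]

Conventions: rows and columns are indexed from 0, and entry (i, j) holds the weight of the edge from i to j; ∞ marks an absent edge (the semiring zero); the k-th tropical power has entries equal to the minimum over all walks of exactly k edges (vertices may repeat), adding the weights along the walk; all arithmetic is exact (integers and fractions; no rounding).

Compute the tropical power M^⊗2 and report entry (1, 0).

M^⊗2:
  [14, 17, 4]
  [2, 22, 5]
  [15, 18, 18]
Key observation: the optimum is the walk 1->2->0, with weight (-6) + 8 = 2.
Optimal value attained by: walk 1->2->0.
Answer: (M^⊗2)[1][0] = 2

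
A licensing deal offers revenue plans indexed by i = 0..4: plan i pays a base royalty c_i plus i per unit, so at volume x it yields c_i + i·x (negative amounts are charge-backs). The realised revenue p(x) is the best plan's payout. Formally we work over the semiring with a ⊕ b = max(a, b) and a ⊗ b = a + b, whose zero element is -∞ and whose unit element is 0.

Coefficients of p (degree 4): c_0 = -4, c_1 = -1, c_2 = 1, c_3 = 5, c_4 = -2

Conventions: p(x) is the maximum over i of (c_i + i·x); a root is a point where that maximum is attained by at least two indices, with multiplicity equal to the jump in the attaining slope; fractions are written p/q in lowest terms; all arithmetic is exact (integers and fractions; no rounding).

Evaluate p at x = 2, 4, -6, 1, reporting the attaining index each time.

p(2) = max(-4+0·2=-4, -1+1·2=1, 1+2·2=5, 5+3·2=11, -2+4·2=6) = 11 (attained by i=3)
p(4) = max(-4+0·4=-4, -1+1·4=3, 1+2·4=9, 5+3·4=17, -2+4·4=14) = 17 (attained by i=3)
p(-6) = max(-4+0·(-6)=-4, -1+1·(-6)=-7, 1+2·(-6)=-11, 5+3·(-6)=-13, -2+4·(-6)=-26) = -4 (attained by i=0)
p(1) = max(-4+0·1=-4, -1+1·1=0, 1+2·1=3, 5+3·1=8, -2+4·1=2) = 8 (attained by i=3)
Answer: p(2) = 11; p(4) = 17; p(-6) = -4; p(1) = 8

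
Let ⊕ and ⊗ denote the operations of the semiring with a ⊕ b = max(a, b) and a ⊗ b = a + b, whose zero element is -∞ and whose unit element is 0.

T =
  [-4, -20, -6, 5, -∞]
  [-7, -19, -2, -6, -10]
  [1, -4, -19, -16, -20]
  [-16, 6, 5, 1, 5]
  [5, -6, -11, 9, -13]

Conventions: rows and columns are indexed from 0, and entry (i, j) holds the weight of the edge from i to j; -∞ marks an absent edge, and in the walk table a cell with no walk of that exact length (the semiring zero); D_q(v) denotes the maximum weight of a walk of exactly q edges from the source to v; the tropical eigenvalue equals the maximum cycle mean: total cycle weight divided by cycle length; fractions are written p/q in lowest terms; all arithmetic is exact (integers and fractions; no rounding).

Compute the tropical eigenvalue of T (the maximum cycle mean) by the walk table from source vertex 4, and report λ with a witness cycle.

q=0: [-∞, -∞, -∞, -∞, 0]
q=1: [5, -6, -11, 9, -13]
q=2: [1, 15, 14, 10, 14]
q=3: [19, 16, 15, 23, 15]
q=4: [20, 29, 28, 24, 28]
q=5: [33, 30, 29, 37, 29]
Optimal cycle mean attained by: cycle 3->4->3, total 5 + 9, length 2.
Answer: λ = 7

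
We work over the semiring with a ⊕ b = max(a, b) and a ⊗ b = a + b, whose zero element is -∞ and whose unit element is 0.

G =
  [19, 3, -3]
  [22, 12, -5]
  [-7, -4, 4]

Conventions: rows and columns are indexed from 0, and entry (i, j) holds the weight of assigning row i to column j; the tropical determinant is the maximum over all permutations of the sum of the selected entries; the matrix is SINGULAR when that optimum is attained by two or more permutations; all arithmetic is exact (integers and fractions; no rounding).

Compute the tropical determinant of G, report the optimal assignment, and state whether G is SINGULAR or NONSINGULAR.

σ = (0, 1, 2): 19 + 12 + 4 = 35
σ = (0, 2, 1): 19 + (-5) + (-4) = 10
σ = (1, 0, 2): 3 + 22 + 4 = 29
σ = (1, 2, 0): 3 + (-5) + (-7) = -9
σ = (2, 0, 1): (-3) + 22 + (-4) = 15
σ = (2, 1, 0): (-3) + 12 + (-7) = 2
Optimal value attained by: σ = (0, 1, 2).
Answer: det⊕(G) = 35; verdict: NONSINGULAR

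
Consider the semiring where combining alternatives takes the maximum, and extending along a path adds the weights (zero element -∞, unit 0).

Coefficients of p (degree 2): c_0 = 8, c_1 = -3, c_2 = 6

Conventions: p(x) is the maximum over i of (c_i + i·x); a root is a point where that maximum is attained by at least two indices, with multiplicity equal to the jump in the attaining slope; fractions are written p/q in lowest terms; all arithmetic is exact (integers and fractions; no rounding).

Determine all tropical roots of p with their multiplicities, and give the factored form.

hull edge (i=0, c=8) to (i=2, c=6): slope -1, span 2
Factored form: p(x) = 6 ⊗ (x ⊕ 1) ⊗ (x ⊕ 1)
Answer: roots = 1 (mult 2)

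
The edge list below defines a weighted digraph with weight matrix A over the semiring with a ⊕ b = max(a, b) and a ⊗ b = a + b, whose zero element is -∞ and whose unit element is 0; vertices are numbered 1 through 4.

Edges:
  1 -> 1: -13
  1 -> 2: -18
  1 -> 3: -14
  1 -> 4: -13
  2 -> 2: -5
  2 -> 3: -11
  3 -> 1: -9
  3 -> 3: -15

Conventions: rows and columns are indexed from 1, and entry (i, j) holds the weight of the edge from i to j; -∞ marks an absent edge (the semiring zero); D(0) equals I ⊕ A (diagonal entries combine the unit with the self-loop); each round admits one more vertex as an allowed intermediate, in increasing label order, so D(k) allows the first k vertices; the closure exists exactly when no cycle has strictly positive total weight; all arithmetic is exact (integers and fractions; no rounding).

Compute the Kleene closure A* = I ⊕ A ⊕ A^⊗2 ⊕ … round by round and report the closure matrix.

D(0):
  [0, -18, -14, -13]
  [-∞, 0, -11, -∞]
  [-9, -∞, 0, -∞]
  [-∞, -∞, -∞, 0]
D(1):
  [0, -18, -14, -13]
  [-∞, 0, -11, -∞]
  [-9, -27, 0, -22]
  [-∞, -∞, -∞, 0]
D(2):
  [0, -18, -14, -13]
  [-∞, 0, -11, -∞]
  [-9, -27, 0, -22]
  [-∞, -∞, -∞, 0]
D(3):
  [0, -18, -14, -13]
  [-20, 0, -11, -33]
  [-9, -27, 0, -22]
  [-∞, -∞, -∞, 0]
D(4):
  [0, -18, -14, -13]
  [-20, 0, -11, -33]
  [-9, -27, 0, -22]
  [-∞, -∞, -∞, 0]
Answer: A* = [[0, -18, -14, -13], [-20, 0, -11, -33], [-9, -27, 0, -22], [-∞, -∞, -∞, 0]]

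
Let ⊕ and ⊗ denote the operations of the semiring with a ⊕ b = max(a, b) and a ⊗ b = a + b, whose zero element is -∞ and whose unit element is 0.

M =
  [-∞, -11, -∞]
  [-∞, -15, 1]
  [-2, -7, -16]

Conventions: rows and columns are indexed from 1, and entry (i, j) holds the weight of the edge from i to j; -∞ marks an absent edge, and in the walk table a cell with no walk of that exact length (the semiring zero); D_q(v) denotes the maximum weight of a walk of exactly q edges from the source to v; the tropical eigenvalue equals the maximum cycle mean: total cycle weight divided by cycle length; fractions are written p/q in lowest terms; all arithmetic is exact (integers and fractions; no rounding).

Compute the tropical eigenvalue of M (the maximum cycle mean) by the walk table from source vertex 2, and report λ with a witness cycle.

q=0: [-∞, 0, -∞]
q=1: [-∞, -15, 1]
q=2: [-1, -6, -14]
q=3: [-16, -12, -5]
Optimal cycle mean attained by: cycle 2->3->2, total 1 + (-7), length 2.
Answer: λ = -3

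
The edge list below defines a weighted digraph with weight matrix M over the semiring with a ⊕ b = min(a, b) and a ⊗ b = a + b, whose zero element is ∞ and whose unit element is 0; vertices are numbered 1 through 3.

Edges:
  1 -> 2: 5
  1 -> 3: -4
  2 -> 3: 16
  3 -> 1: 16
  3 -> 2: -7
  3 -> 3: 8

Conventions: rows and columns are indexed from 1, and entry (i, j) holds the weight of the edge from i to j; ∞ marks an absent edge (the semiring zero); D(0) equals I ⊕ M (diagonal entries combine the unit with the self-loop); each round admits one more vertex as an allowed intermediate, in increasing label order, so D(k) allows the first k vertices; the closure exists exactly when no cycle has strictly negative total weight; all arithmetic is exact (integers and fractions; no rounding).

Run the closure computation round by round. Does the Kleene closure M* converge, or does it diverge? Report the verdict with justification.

D(0):
  [0, 5, -4]
  [∞, 0, 16]
  [16, -7, 0]
D(1):
  [0, 5, -4]
  [∞, 0, 16]
  [16, -7, 0]
D(2):
  [0, 5, -4]
  [∞, 0, 16]
  [16, -7, 0]
D(3):
  [0, -11, -4]
  [32, 0, 16]
  [16, -7, 0]
Key observation: every diagonal entry stays at the unit through all rounds, so no improving cycle exists.
Answer: CONVERGES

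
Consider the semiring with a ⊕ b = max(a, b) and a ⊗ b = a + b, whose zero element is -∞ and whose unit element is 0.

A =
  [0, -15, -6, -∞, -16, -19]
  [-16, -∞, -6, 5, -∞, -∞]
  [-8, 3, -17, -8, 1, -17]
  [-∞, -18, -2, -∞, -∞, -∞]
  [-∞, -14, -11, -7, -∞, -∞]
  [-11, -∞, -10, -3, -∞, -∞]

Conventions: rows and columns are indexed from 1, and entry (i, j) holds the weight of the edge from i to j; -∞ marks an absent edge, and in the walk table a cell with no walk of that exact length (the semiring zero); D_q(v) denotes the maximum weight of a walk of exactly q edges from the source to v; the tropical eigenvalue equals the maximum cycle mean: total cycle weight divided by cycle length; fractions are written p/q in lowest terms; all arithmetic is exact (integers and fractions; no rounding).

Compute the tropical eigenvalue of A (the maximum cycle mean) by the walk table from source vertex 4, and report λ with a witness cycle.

q=0: [-∞, -∞, -∞, 0, -∞, -∞]
q=1: [-∞, -18, -2, -∞, -∞, -∞]
q=2: [-10, 1, -19, -10, -1, -19]
q=3: [-10, -15, -5, 6, -18, -29]
q=4: [-10, -2, 4, -10, -4, -22]
q=5: [-4, 7, -8, 3, 5, -13]
q=6: [-4, -5, 1, 12, -7, -23]
Optimal cycle mean attained by: cycle 2->4->3->2, total 5 + (-2) + 3, length 3.
Answer: λ = 2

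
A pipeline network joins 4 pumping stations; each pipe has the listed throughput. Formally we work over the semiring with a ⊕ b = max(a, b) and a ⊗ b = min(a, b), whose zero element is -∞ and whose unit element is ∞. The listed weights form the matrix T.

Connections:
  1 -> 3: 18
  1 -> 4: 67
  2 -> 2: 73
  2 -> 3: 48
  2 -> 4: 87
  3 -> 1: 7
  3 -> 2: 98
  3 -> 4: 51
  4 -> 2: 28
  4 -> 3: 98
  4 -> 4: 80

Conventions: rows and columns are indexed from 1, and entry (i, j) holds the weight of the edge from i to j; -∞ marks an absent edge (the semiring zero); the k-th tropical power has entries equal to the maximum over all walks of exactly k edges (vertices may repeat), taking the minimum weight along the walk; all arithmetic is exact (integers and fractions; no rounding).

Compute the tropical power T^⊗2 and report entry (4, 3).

T^⊗2:
  [7, 28, 67, 67]
  [7, 73, 87, 80]
  [-∞, 73, 51, 87]
  [7, 98, 80, 80]
Key observation: the optimum is the walk 4->4->3, with weight 80 min 98 = 80.
Optimal value attained by: walk 4->4->3.
Answer: (T^⊗2)[4][3] = 80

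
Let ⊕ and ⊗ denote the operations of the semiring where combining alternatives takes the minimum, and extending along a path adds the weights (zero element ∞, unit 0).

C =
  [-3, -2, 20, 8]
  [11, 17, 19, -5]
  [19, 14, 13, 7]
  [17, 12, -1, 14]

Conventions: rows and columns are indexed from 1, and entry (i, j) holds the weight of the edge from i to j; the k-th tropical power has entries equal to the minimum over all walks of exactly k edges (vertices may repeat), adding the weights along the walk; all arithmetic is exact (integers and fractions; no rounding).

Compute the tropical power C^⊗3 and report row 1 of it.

C^⊗2:
  [-6, -5, 7, -7]
  [8, 7, -6, 9]
  [16, 17, 6, 9]
  [14, 13, 12, 6]
C^⊗3:
  [-9, -8, -8, -10]
  [5, 6, 7, 1]
  [13, 14, 8, 12]
  [11, 12, 5, 8]
Answer: row 1 of C^⊗3 = [-9, -8, -8, -10]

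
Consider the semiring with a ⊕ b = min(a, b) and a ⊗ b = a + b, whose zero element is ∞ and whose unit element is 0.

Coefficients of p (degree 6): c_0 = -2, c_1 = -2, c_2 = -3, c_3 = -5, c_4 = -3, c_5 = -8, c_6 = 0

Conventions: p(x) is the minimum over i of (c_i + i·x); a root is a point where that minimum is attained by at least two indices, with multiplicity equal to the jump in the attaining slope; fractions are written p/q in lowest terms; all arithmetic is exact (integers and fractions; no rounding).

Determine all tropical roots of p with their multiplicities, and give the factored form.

hull edge (i=0, c=-2) to (i=5, c=-8): slope -6/5, span 5
hull edge (i=5, c=-8) to (i=6, c=0): slope 8, span 1
Factored form: p(x) = 0 ⊗ (x ⊕ (-8)) ⊗ (x ⊕ 6/5) ⊗ (x ⊕ 6/5) ⊗ (x ⊕ 6/5) ⊗ (x ⊕ 6/5) ⊗ (x ⊕ 6/5)
Answer: roots = -8 (mult 1), 6/5 (mult 5)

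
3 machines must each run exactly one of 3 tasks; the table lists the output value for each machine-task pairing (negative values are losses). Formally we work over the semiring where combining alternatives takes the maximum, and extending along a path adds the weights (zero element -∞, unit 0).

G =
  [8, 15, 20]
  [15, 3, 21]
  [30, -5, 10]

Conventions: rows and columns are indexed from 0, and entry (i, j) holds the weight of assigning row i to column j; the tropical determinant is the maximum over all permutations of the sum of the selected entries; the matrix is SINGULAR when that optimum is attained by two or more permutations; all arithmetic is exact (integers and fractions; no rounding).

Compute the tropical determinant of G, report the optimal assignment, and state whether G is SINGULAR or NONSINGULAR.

σ = (0, 1, 2): 8 + 3 + 10 = 21
σ = (0, 2, 1): 8 + 21 + (-5) = 24
σ = (1, 0, 2): 15 + 15 + 10 = 40
σ = (1, 2, 0): 15 + 21 + 30 = 66
σ = (2, 0, 1): 20 + 15 + (-5) = 30
σ = (2, 1, 0): 20 + 3 + 30 = 53
Optimal value attained by: σ = (1, 2, 0).
Answer: det⊕(G) = 66; verdict: NONSINGULAR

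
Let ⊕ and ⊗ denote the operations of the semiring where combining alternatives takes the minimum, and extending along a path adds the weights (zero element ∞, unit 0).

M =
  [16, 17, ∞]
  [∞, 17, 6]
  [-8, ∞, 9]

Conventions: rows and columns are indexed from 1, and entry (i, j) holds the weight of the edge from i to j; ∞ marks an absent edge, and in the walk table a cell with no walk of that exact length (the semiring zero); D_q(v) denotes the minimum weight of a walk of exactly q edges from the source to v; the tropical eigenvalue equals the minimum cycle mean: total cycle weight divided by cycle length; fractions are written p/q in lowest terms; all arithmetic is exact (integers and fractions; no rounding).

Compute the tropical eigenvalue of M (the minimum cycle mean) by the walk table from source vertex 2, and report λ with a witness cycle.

q=0: [∞, 0, ∞]
q=1: [∞, 17, 6]
q=2: [-2, 34, 15]
q=3: [7, 15, 24]
Optimal cycle mean attained by: cycle 1->2->3->1, total 17 + 6 + (-8), length 3.
Answer: λ = 5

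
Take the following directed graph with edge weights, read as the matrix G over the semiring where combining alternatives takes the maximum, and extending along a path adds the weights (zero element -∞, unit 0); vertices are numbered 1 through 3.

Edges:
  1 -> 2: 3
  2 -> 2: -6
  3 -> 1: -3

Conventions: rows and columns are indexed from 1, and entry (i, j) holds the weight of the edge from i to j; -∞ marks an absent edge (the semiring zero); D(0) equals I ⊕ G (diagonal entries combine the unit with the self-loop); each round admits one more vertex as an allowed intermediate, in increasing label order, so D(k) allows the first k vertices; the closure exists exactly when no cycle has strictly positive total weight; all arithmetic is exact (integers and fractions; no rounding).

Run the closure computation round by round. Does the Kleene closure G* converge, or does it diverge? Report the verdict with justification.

D(0):
  [0, 3, -∞]
  [-∞, 0, -∞]
  [-3, -∞, 0]
D(1):
  [0, 3, -∞]
  [-∞, 0, -∞]
  [-3, 0, 0]
D(2):
  [0, 3, -∞]
  [-∞, 0, -∞]
  [-3, 0, 0]
D(3):
  [0, 3, -∞]
  [-∞, 0, -∞]
  [-3, 0, 0]
Key observation: every diagonal entry stays at the unit through all rounds, so no improving cycle exists.
Answer: CONVERGES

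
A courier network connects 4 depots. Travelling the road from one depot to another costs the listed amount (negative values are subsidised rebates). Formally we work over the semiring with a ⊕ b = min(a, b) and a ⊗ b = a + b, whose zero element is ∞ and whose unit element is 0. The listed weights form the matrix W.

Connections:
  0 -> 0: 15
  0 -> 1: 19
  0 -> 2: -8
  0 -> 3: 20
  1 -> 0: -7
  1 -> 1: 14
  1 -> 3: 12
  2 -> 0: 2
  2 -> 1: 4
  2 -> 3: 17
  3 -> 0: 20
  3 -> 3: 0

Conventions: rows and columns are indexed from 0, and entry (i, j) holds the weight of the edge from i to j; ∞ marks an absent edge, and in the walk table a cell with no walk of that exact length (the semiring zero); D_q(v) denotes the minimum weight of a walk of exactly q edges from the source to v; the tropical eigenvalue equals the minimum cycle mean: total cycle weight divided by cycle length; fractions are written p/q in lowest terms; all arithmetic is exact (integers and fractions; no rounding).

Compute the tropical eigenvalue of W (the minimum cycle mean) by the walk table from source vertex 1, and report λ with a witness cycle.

q=0: [∞, 0, ∞, ∞]
q=1: [-7, 14, ∞, 12]
q=2: [7, 12, -15, 12]
q=3: [-13, -11, -1, 2]
q=4: [-18, 3, -21, 1]
Optimal cycle mean attained by: cycle 0->2->1->0, total (-8) + 4 + (-7), length 3.
Answer: λ = -11/3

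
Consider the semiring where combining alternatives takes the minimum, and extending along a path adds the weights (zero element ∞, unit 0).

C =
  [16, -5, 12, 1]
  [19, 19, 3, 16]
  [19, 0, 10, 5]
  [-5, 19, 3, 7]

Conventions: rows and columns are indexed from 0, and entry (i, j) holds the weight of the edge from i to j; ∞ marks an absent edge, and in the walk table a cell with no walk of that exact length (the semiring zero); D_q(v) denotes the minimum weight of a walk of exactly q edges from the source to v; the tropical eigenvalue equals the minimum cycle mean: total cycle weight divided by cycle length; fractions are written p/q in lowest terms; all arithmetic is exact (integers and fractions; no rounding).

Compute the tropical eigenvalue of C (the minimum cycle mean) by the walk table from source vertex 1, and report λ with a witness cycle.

q=0: [∞, 0, ∞, ∞]
q=1: [19, 19, 3, 16]
q=2: [11, 3, 13, 8]
q=3: [3, 6, 6, 12]
q=4: [7, -2, 9, 4]
Optimal cycle mean attained by: cycle 0->3->0, total 1 + (-5), length 2.
Answer: λ = -2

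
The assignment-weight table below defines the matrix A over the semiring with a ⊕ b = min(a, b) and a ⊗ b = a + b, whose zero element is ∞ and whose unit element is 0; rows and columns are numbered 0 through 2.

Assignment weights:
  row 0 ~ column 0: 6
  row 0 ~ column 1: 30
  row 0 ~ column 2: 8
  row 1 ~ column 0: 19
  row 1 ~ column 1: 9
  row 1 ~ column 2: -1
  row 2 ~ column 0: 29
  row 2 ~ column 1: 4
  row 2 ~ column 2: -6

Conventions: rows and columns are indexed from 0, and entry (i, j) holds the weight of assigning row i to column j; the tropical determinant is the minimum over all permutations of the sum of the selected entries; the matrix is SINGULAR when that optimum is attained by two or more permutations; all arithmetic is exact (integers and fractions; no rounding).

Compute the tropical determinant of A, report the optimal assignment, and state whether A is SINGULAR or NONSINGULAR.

σ = (0, 1, 2): 6 + 9 + (-6) = 9
σ = (0, 2, 1): 6 + (-1) + 4 = 9
σ = (1, 0, 2): 30 + 19 + (-6) = 43
σ = (1, 2, 0): 30 + (-1) + 29 = 58
σ = (2, 0, 1): 8 + 19 + 4 = 31
σ = (2, 1, 0): 8 + 9 + 29 = 46
Optimal value attained by: σ = (0, 1, 2).
Answer: det⊕(A) = 9; verdict: SINGULAR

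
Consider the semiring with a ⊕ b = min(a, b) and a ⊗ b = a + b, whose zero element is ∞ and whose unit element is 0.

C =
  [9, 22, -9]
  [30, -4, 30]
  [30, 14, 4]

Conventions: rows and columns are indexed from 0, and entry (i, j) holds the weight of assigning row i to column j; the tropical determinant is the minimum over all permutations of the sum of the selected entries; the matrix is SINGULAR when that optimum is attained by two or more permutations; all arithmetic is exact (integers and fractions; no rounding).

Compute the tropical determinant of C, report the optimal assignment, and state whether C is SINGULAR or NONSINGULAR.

σ = (0, 1, 2): 9 + (-4) + 4 = 9
σ = (0, 2, 1): 9 + 30 + 14 = 53
σ = (1, 0, 2): 22 + 30 + 4 = 56
σ = (1, 2, 0): 22 + 30 + 30 = 82
σ = (2, 0, 1): (-9) + 30 + 14 = 35
σ = (2, 1, 0): (-9) + (-4) + 30 = 17
Optimal value attained by: σ = (0, 1, 2).
Answer: det⊕(C) = 9; verdict: NONSINGULAR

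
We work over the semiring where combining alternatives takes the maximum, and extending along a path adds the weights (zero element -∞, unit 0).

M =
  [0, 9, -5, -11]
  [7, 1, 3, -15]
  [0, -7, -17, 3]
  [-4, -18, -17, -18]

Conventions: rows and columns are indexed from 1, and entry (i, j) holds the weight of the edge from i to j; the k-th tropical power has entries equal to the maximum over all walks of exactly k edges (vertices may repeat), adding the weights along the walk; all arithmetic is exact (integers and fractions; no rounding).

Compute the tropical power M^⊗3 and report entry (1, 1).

M^⊗2:
  [16, 10, 12, -2]
  [8, 16, 4, 6]
  [0, 9, -4, -11]
  [-4, 5, -9, -14]
M^⊗3:
  [17, 25, 13, 15]
  [23, 17, 19, 7]
  [16, 10, 12, -1]
  [12, 6, 8, -6]
Key observation: the optimum is the walk 1->2->2->1, with weight 9 + 1 + 7 = 17.
Optimal value attained by: walk 1->2->2->1.
Answer: (M^⊗3)[1][1] = 17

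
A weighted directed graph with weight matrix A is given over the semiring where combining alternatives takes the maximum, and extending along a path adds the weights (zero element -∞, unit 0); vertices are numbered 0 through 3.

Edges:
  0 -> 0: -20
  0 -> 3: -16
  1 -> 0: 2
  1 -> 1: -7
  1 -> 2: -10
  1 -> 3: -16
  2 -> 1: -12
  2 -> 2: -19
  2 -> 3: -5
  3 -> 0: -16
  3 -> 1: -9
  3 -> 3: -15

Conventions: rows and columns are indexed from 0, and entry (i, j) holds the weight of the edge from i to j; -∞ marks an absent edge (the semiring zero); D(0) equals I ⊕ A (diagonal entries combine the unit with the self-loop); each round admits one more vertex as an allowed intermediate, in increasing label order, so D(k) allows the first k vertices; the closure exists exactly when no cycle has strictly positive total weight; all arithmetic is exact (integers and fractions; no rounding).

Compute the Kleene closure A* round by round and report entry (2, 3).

D(0):
  [0, -∞, -∞, -16]
  [2, 0, -10, -16]
  [-∞, -12, 0, -5]
  [-16, -9, -∞, 0]
D(1):
  [0, -∞, -∞, -16]
  [2, 0, -10, -14]
  [-∞, -12, 0, -5]
  [-16, -9, -∞, 0]
D(2):
  [0, -∞, -∞, -16]
  [2, 0, -10, -14]
  [-10, -12, 0, -5]
  [-7, -9, -19, 0]
D(3):
  [0, -∞, -∞, -16]
  [2, 0, -10, -14]
  [-10, -12, 0, -5]
  [-7, -9, -19, 0]
D(4):
  [0, -25, -35, -16]
  [2, 0, -10, -14]
  [-10, -12, 0, -5]
  [-7, -9, -19, 0]
Answer: A*[2][3] = -5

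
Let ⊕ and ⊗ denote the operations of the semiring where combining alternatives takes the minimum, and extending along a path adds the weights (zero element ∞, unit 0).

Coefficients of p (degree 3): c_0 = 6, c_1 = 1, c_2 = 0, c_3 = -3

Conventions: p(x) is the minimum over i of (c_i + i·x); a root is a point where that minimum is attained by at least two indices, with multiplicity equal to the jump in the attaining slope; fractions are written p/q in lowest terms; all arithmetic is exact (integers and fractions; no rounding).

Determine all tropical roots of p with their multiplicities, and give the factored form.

hull edge (i=0, c=6) to (i=1, c=1): slope -5, span 1
hull edge (i=1, c=1) to (i=3, c=-3): slope -2, span 2
Factored form: p(x) = -3 ⊗ (x ⊕ 2) ⊗ (x ⊕ 2) ⊗ (x ⊕ 5)
Answer: roots = 2 (mult 2), 5 (mult 1)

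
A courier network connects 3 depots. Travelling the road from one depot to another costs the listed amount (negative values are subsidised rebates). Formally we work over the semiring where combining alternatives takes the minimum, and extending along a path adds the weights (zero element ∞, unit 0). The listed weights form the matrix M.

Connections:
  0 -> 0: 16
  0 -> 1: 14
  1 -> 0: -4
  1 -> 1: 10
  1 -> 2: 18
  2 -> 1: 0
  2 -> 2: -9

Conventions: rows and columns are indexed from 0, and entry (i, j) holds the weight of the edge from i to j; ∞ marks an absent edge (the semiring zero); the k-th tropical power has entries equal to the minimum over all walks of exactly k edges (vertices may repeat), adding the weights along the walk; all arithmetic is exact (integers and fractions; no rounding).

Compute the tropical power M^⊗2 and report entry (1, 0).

M^⊗2:
  [10, 24, 32]
  [6, 10, 9]
  [-4, -9, -18]
Key observation: the optimum is the walk 1->1->0, with weight 10 + (-4) = 6.
Optimal value attained by: walk 1->1->0.
Answer: (M^⊗2)[1][0] = 6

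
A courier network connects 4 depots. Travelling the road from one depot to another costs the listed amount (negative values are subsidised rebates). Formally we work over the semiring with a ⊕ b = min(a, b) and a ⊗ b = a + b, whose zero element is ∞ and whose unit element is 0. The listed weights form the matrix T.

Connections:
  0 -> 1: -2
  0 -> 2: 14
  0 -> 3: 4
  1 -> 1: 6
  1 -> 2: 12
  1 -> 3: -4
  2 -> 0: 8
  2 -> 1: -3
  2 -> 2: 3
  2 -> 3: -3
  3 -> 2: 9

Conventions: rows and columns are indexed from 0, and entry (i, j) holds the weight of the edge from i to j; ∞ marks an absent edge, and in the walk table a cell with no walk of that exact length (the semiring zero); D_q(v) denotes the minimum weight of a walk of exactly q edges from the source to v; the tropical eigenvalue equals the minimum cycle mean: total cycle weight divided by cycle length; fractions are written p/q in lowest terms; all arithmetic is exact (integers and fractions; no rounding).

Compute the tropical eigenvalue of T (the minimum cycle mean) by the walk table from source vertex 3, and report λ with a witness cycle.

q=0: [∞, ∞, ∞, 0]
q=1: [∞, ∞, 9, ∞]
q=2: [17, 6, 12, 6]
q=3: [20, 9, 15, 2]
q=4: [23, 12, 11, 5]
Optimal cycle mean attained by: cycle 1->3->2->1, total (-4) + 9 + (-3), length 3.
Answer: λ = 2/3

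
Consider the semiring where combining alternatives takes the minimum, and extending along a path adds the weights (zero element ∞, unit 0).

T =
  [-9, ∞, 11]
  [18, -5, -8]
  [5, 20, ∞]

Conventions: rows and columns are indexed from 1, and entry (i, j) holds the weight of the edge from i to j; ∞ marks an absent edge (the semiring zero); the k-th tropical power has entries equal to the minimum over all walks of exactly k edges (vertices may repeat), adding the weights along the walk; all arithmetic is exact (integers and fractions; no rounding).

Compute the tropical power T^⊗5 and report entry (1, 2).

T^⊗2:
  [-18, 31, 2]
  [-3, -10, -13]
  [-4, 15, 12]
T^⊗3:
  [-27, 22, -7]
  [-12, -15, -18]
  [-13, 10, 7]
T^⊗4:
  [-36, 13, -16]
  [-21, -20, -23]
  [-22, 5, -2]
T^⊗5:
  [-45, 4, -25]
  [-30, -25, -28]
  [-31, 0, -11]
Key observation: the optimum is the walk 1->1->1->1->3->2, with weight (-9) + (-9) + (-9) + 11 + 20 = 4.
Optimal value attained by: walk 1->1->1->1->3->2.
Answer: (T^⊗5)[1][2] = 4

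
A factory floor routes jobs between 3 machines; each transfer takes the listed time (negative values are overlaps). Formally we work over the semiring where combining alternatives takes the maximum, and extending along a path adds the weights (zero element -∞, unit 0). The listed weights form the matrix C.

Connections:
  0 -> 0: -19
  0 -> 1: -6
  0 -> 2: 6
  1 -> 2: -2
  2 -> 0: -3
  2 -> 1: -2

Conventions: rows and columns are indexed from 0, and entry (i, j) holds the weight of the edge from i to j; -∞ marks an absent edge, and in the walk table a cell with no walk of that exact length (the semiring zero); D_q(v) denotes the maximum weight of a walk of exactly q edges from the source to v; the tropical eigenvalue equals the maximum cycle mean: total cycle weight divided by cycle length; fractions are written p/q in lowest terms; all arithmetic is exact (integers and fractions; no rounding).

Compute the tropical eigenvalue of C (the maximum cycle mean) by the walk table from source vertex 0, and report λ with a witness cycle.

q=0: [0, -∞, -∞]
q=1: [-19, -6, 6]
q=2: [3, 4, -8]
q=3: [-11, -3, 9]
Optimal cycle mean attained by: cycle 0->2->0, total 6 + (-3), length 2.
Answer: λ = 3/2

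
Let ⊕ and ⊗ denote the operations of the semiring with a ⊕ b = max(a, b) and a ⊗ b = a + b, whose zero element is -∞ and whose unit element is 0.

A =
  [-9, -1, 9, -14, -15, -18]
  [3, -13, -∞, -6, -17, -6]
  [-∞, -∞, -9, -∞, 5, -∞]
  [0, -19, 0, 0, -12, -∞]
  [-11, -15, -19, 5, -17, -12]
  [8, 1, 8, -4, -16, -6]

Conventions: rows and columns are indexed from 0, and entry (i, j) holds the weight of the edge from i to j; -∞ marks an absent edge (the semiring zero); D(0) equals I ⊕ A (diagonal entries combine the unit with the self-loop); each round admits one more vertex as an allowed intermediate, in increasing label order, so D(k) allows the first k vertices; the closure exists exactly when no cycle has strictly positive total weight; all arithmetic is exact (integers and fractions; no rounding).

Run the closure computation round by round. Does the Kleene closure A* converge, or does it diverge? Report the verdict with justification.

D(0):
  [0, -1, 9, -14, -15, -18]
  [3, 0, -∞, -6, -17, -6]
  [-∞, -∞, 0, -∞, 5, -∞]
  [0, -19, 0, 0, -12, -∞]
  [-11, -15, -19, 5, 0, -12]
  [8, 1, 8, -4, -16, 0]
Detection: at round 1, diagonal entry (1, 1) turns strictly positive.
Key observation: the cycle 1->0->1 has total weight 3 + (-1), which is strictly positive.
Answer: DIVERGES — positive cycle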